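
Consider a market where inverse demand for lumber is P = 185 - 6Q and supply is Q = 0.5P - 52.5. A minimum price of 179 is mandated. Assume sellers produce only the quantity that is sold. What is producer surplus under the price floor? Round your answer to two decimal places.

73.00

Rewriting supply in inverse form: P = 105 + 2Q.
Free-market equilibrium: 185 - 6Q = 105 + 2Q gives Q* = 10, P* = 125.
At P = 179, buyers demand (185 - 179)/6 = 1 while sellers would supply more, so the quantity traded is 1 at price 179.
The supply price at Q = 1 is 107. PS is the trapezoid between 179 and supply over [0, 1]: (1/2)[(179 - 105) + (179 - 107)](1) = 73.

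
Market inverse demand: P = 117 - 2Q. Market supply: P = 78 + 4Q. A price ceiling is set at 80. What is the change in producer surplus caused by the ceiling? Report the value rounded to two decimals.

Without the control, 117 - 2Q = 78 + 4Q so Q* = 6.5 and P* = 104.
At P = 80, sellers supply (80 - 78)/4 = 0.5 while buyers want more, so the quantity traded is 0.5 at price 80.
PS goes from (1/2)(6.5)(26) = 84.5 to 0.5 (computed as (80 - 78)(0.5) - (1/2)(4)(0.5)^2), a change of -84.

-84.00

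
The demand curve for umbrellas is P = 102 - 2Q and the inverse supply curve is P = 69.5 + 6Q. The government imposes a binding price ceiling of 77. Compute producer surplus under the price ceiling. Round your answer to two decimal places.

Without the control, 102 - 2Q = 69.5 + 6Q so Q* = 4.0625 and P* = 93.875.
At the ceiling price 77, quantity supplied is (77 - 69.5)/6 = 1.25; supply is the short side, so Q = 1.25 trades at P = 77.
PS is the triangle above supply below 77: (1/2)(1.25)(77 - 69.5) = 4.6875.

4.69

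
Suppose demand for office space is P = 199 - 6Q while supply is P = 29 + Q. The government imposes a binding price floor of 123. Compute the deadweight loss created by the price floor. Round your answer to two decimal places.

472.51

Without the control, 199 - 6Q = 29 + Q so Q* = 24.2857 and P* = 53.2857.
At the floor price 123, quantity demanded is (199 - 123)/6 = 12.6667; demand is the short side, so Q = 12.6667 trades at P = 123.
At Q = 12.6667 the demand price is 123 and the supply price is 41.6667. Deadweight loss is the triangle between the curves from 12.6667 to 24.2857: (1/2)(123 - 41.6667)(24.2857 - 12.6667) = 472.5079.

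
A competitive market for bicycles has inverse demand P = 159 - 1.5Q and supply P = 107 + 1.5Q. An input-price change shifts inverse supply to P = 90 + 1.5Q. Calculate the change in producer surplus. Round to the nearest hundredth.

Initial equilibrium: Q_0 = 17.3333, P_0 = 133; CS_0 = (1/2)(17.3333)(26) = 225.3333, PS_0 = (1/2)(17.3333)(26) = 225.3333.
New equilibrium: 159 - 1.5Q = 90 + 1.5Q gives Q_1 = 23, P_1 = 124.5; CS_1 = 396.75, PS_1 = 396.75.
Change in producer surplus = 396.75 - 225.3333 = 171.4167.

171.42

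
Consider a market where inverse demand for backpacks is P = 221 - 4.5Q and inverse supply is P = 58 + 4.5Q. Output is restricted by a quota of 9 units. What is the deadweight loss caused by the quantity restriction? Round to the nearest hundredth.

373.56

Unrestricted equilibrium: Q* = (221 - 58)/(4.5 + 4.5) = 18.1111.
At Q = 9 the demand price is 221 - 4.5(9) = 180.5 and the supply price is 58 + 4.5(9) = 98.5.
Deadweight loss is the triangle between the curves from 9 to 18.1111: (1/2)(180.5 - 98.5)(18.1111 - 9) = 373.5556.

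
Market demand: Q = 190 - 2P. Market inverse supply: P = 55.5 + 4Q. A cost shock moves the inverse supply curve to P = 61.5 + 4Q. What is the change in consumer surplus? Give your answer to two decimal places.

-5.41

Rewriting demand in inverse form: P = 95 - 0.5Q.
Initial equilibrium: Q_0 = 8.7778, P_0 = 90.6111; CS_0 = (1/2)(8.7778)(4.3889) = 19.2623, PS_0 = (1/2)(8.7778)(35.1111) = 154.0988.
New equilibrium: 95 - 0.5Q = 61.5 + 4Q gives Q_1 = 7.4444, P_1 = 91.2778; CS_1 = 13.8549, PS_1 = 110.8395.
Change in consumer surplus = 13.8549 - 19.2623 = -5.4074.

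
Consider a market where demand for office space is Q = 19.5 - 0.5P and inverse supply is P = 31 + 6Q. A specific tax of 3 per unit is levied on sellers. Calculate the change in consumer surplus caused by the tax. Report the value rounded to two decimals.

Rewriting demand in inverse form: P = 39 - 2Q.
Without the tax, 39 - 2Q = 31 + 6Q so Q* = 1 and P* = 37.
A tax on sellers shifts supply up by 3: 39 - 2Q = 31 + 6Q + 3, so Q_t = 0.625. Buyers pay P_b = 37.75; sellers receive P_s = P_b - 3 = 34.75.
Consumers lose the trapezoid between P* and P_b out to Q_t plus the triangle from Q_t to Q*: change in CS = 0.3906 - 1 = -0.6094.

-0.61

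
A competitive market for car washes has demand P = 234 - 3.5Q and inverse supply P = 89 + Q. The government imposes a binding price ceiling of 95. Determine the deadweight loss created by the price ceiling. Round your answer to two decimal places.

Without the control, 234 - 3.5Q = 89 + Q so Q* = 32.2222 and P* = 121.2222.
At P = 95, sellers supply (95 - 89)/1 = 6 while buyers want more, so the quantity traded is 6 at price 95.
At Q = 6 the demand price is 213 and the supply price is 95. Deadweight loss is the triangle between the curves from 6 to 32.2222: (1/2)(213 - 95)(32.2222 - 6) = 1547.1111.

1547.11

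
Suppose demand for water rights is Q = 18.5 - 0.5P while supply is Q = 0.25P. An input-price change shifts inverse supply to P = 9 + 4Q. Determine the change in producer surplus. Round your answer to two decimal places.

-32.50

Rewriting demand in inverse form: P = 37 - 2Q.
Rewriting supply in inverse form: P = 4Q.
Initial equilibrium: Q_0 = 6.1667, P_0 = 24.6667; CS_0 = (1/2)(6.1667)(12.3333) = 38.0278, PS_0 = (1/2)(6.1667)(24.6667) = 76.0556.
New equilibrium: 37 - 2Q = 9 + 4Q gives Q_1 = 4.6667, P_1 = 27.6667; CS_1 = 21.7778, PS_1 = 43.5556.
Change in producer surplus = 43.5556 - 76.0556 = -32.5.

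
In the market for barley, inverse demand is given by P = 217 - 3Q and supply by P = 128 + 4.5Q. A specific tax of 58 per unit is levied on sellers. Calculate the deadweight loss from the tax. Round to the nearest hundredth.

224.27

Pre-tax equilibrium: 217 - 3Q = 128 + 4.5Q gives Q* = 11.8667, P* = 181.4.
A tax on sellers shifts supply up by 58: 217 - 3Q = 128 + 4.5Q + 58, so Q_t = 4.1333. Buyers pay P_b = 204.6; sellers receive P_s = P_b - 58 = 146.6.
Deadweight loss is the triangle between the curves from Q_t to Q*: (1/2)(11.8667 - 4.1333)(58) = 224.2667.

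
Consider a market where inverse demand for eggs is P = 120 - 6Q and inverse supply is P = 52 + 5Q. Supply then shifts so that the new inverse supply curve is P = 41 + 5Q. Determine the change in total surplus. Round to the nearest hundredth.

73.50

Initial equilibrium: Q_0 = 6.1818, P_0 = 82.9091; CS_0 = (1/2)(6.1818)(37.0909) = 114.6446, PS_0 = (1/2)(6.1818)(30.9091) = 95.5372.
New equilibrium: 120 - 6Q = 41 + 5Q gives Q_1 = 7.1818, P_1 = 76.9091; CS_1 = 154.7355, PS_1 = 128.9463.
Change in total surplus = (154.7355 + 128.9463) - (114.6446 + 95.5372) = 73.5.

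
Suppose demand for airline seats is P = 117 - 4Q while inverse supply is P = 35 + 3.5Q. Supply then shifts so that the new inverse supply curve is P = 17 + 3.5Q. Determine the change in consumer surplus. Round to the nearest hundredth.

116.48

Initial equilibrium: Q_0 = 10.9333, P_0 = 73.2667; CS_0 = (1/2)(10.9333)(43.7333) = 239.0756, PS_0 = (1/2)(10.9333)(38.2667) = 209.1911.
New equilibrium: 117 - 4Q = 17 + 3.5Q gives Q_1 = 13.3333, P_1 = 63.6667; CS_1 = 355.5556, PS_1 = 311.1111.
Change in consumer surplus = 355.5556 - 239.0756 = 116.48.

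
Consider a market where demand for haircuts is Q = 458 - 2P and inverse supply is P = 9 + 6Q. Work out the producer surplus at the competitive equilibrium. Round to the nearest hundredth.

Rewriting demand in inverse form: P = 229 - 0.5Q.
Set 229 - 0.5Q = 9 + 6Q, which gives 220 = 6.5Q, so Q* = 33.8462 and P* = 229 - 0.5(33.8462) = 212.0769.
Producer surplus is the triangle above supply below P*: (1/2)(33.8462)(212.0769 - 9) = (1/2)(33.8462)(203.0769) = 3436.6864.

3436.69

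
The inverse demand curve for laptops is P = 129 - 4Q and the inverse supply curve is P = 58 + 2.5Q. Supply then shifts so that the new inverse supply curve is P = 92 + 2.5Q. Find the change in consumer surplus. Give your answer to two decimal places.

-173.82

Initial equilibrium: Q_0 = 10.9231, P_0 = 85.3077; CS_0 = (1/2)(10.9231)(43.6923) = 238.6272, PS_0 = (1/2)(10.9231)(27.3077) = 149.142.
New equilibrium: 129 - 4Q = 92 + 2.5Q gives Q_1 = 5.6923, P_1 = 106.2308; CS_1 = 64.8047, PS_1 = 40.503.
Change in consumer surplus = 64.8047 - 238.6272 = -173.8225.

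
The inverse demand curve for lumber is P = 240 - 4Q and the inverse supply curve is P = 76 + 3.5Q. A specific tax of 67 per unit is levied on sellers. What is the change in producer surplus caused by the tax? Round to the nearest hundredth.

-544.04

Without the tax, 240 - 4Q = 76 + 3.5Q so Q* = 21.8667 and P* = 152.5333.
A tax on sellers shifts supply up by 67: 240 - 4Q = 76 + 3.5Q + 67, so Q_t = 12.9333. Buyers pay P_b = 188.2667; sellers receive P_s = P_b - 67 = 121.2667.
Producers lose the trapezoid between P_s and P* out to Q_t plus the triangle from Q_t to Q*: change in PS = 292.7244 - 836.7644 = -544.04.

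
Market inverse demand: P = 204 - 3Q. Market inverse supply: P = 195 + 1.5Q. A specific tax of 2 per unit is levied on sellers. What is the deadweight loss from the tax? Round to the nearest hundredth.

0.44

Without the tax, 204 - 3Q = 195 + 1.5Q so Q* = 2 and P* = 198.
A tax on sellers shifts supply up by 2: 204 - 3Q = 195 + 1.5Q + 2, so Q_t = 1.5556. Buyers pay P_b = 199.3333; sellers receive P_s = P_b - 2 = 197.3333.
Deadweight loss is the triangle between the curves from Q_t to Q*: (1/2)(2 - 1.5556)(2) = 0.4444.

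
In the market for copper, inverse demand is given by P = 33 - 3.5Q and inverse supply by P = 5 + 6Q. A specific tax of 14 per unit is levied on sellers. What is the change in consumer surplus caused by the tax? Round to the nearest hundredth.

Without the tax, 33 - 3.5Q = 5 + 6Q so Q* = 2.9474 and P* = 22.6842.
A tax on sellers shifts supply up by 14: 33 - 3.5Q = 5 + 6Q + 14, so Q_t = 1.4737. Buyers pay P_b = 27.8421; sellers receive P_s = P_b - 14 = 13.8421.
CS falls from (1/2)(2.9474)(10.3158) = 15.2022 to (1/2)(1.4737)(5.1579) = 3.8006, a change of -11.4017.

-11.40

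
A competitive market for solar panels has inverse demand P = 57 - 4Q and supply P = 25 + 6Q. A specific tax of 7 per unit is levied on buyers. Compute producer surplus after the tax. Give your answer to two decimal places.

Without the tax, 57 - 4Q = 25 + 6Q so Q* = 3.2 and P* = 44.2.
A tax on buyers shifts demand down by 7: (57 - 7) - 4Q = 25 + 6Q, so Q_t = 2.5. Buyers pay P_b = 47; sellers receive P_s = P_b - 7 = 40.
Producer surplus is the triangle above supply below P_s: (1/2)(2.5)(40 - 25) = 18.75.

18.75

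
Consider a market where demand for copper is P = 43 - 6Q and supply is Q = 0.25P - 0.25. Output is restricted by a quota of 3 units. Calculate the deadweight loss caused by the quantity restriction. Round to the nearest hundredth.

Rewriting supply in inverse form: P = 1 + 4Q.
Without the quota, 43 - 6Q = 1 + 4Q gives Q* = 4.2.
At Q = 3 the demand price is 43 - 6(3) = 25 and the supply price is 1 + 4(3) = 13.
DWL = (1/2)(gap between curves at 3) x (Q* - 3) = (1/2)(12)(1.2) = 7.2.

7.20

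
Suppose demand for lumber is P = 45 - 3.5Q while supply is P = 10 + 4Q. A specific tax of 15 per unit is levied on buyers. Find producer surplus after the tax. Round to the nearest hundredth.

Without the tax, 45 - 3.5Q = 10 + 4Q so Q* = 4.6667 and P* = 28.6667.
A tax on buyers shifts demand down by 15: (45 - 15) - 3.5Q = 10 + 4Q, so Q_t = 2.6667. Buyers pay P_b = 35.6667; sellers receive P_s = P_b - 15 = 20.6667.
PS = (1/2)(Q_t)(P_s - 10) = (1/2)(2.6667)(10.6667) = 14.2222.

14.22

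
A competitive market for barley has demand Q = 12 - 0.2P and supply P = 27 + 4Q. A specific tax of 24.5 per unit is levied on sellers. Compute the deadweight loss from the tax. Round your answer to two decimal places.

Rewriting demand in inverse form: P = 60 - 5Q.
Pre-tax equilibrium: 60 - 5Q = 27 + 4Q gives Q* = 3.6667, P* = 41.6667.
With the tax, sellers need 24.5 more per unit: 60 - 5Q = 27 + 4Q + 24.5, so Q_t = 0.9444. Buyers pay P_b = 55.2778; sellers receive P_s = P_b - 24.5 = 30.7778.
Deadweight loss is the triangle between the curves from Q_t to Q*: (1/2)(3.6667 - 0.9444)(24.5) = 33.3472.

33.35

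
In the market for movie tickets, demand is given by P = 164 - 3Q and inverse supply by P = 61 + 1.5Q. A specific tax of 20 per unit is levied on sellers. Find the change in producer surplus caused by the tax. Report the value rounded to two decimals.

-137.78

Without the tax, 164 - 3Q = 61 + 1.5Q so Q* = 22.8889 and P* = 95.3333.
With the tax, sellers need 20 more per unit: 164 - 3Q = 61 + 1.5Q + 20, so Q_t = 18.4444. Buyers pay P_b = 108.6667; sellers receive P_s = P_b - 20 = 88.6667.
Producers lose the trapezoid between P_s and P* out to Q_t plus the triangle from Q_t to Q*: change in PS = 255.1481 - 392.9259 = -137.7778.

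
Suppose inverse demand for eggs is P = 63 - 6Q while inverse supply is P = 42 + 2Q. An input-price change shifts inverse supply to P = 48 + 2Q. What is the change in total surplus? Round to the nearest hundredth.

-13.50

Initial equilibrium: Q_0 = 2.625, P_0 = 47.25; CS_0 = (1/2)(2.625)(15.75) = 20.6719, PS_0 = (1/2)(2.625)(5.25) = 6.8906.
New equilibrium: 63 - 6Q = 48 + 2Q gives Q_1 = 1.875, P_1 = 51.75; CS_1 = 10.5469, PS_1 = 3.5156.
Change in total surplus = (10.5469 + 3.5156) - (20.6719 + 6.8906) = -13.5.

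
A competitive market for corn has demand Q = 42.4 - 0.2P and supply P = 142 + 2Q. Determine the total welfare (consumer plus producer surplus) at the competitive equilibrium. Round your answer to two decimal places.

350.00

Rewriting demand in inverse form: P = 212 - 5Q.
Equilibrium: 212 - 5Q = 142 + 2Q, so Q* = 10 and P* = 162.
Total surplus is the full triangle between the curves from 0 to Q*: (1/2)(10)(212 - 142) = 350.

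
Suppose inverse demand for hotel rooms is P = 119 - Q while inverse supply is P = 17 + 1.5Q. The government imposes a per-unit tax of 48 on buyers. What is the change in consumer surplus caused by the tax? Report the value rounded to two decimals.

Without the tax, 119 - Q = 17 + 1.5Q so Q* = 40.8 and P* = 78.2.
A tax on buyers shifts demand down by 48: (119 - 48) - Q = 17 + 1.5Q, so Q_t = 21.6. Buyers pay P_b = 97.4; sellers receive P_s = P_b - 48 = 49.4.
Consumers lose the trapezoid between P* and P_b out to Q_t plus the triangle from Q_t to Q*: change in CS = 233.28 - 832.32 = -599.04.

-599.04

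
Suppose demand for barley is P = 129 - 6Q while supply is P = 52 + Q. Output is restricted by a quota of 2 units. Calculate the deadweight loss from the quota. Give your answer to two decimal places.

Without the quota, 129 - 6Q = 52 + Q gives Q* = 11.
At Q = 2 the demand price is 129 - 6(2) = 117 and the supply price is 52 + (2) = 54.
Deadweight loss is the triangle between the curves from 2 to 11: (1/2)(117 - 54)(11 - 2) = 283.5.

283.50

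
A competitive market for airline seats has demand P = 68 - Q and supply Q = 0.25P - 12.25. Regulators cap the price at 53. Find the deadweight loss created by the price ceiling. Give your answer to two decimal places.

Rewriting supply in inverse form: P = 49 + 4Q.
Without the control, 68 - Q = 49 + 4Q so Q* = 3.8 and P* = 64.2.
At the ceiling price 53, quantity supplied is (53 - 49)/4 = 1; supply is the short side, so Q = 1 trades at P = 53.
The lost-trades triangle has base Q* - 1 = 2.8 and height equal to the gap between the curves at Q = 1, which is 67 - 53 = 14. DWL = (1/2)(2.8)(14) = 19.6.

19.60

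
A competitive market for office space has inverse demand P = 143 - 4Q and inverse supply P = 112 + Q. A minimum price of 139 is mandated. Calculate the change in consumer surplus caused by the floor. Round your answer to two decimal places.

-74.88

Free-market equilibrium: 143 - 4Q = 112 + Q gives Q* = 6.2, P* = 118.2.
At P = 139, buyers demand (143 - 139)/4 = 1 while sellers would supply more, so the quantity traded is 1 at price 139.
CS goes from (1/2)(6.2)(24.8) = 76.88 to 2 (computed as (143 - 139)(1) - (1/2)(4)(1)^2), a change of -74.88.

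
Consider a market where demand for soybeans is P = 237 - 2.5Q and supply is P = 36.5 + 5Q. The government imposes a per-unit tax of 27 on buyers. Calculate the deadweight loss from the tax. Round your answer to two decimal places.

Without the tax, 237 - 2.5Q = 36.5 + 5Q so Q* = 26.7333 and P* = 170.1667.
With the tax, buyers' net willingness to pay falls by 27: (237 - 27) - 2.5Q = 36.5 + 5Q, so Q_t = 23.1333. Buyers pay P_b = 179.1667; sellers receive P_s = P_b - 27 = 152.1667.
Deadweight loss is the triangle between the curves from Q_t to Q*: (1/2)(26.7333 - 23.1333)(27) = 48.6.

48.60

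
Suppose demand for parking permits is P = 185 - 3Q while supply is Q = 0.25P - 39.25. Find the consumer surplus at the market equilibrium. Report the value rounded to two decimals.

Rewriting supply in inverse form: P = 157 + 4Q.
Equilibrium: 185 - 3Q = 157 + 4Q, so Q* = 4 and P* = 173.
The demand choke price is 185, so CS = (1/2)(Q*)(185 - P*) = (1/2)(4)(12) = 24.

24.00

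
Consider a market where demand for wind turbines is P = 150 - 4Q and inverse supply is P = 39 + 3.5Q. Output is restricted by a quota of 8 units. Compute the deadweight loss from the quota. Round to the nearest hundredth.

173.40

Without the quota, 150 - 4Q = 39 + 3.5Q gives Q* = 14.8.
At Q = 8 the demand price is 150 - 4(8) = 118 and the supply price is 39 + 3.5(8) = 67.
Deadweight loss is the triangle between the curves from 8 to 14.8: (1/2)(118 - 67)(14.8 - 8) = 173.4.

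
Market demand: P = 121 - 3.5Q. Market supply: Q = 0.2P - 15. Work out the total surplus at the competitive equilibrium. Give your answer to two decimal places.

124.47

Rewriting supply in inverse form: P = 75 + 5Q.
Equilibrium: 121 - 3.5Q = 75 + 5Q, so Q* = 5.4118 and P* = 102.0588.
Total surplus is the full triangle between the curves from 0 to Q*: (1/2)(5.4118)(121 - 75) = 124.4706.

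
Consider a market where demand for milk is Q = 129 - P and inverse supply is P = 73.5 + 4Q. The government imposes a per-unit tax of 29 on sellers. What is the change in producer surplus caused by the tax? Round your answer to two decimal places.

Rewriting demand in inverse form: P = 129 - Q.
Pre-tax equilibrium: 129 - Q = 73.5 + 4Q gives Q* = 11.1, P* = 117.9.
A tax on sellers shifts supply up by 29: 129 - Q = 73.5 + 4Q + 29, so Q_t = 5.3. Buyers pay P_b = 123.7; sellers receive P_s = P_b - 29 = 94.7.
PS falls from (1/2)(11.1)(44.4) = 246.42 to (1/2)(5.3)(21.2) = 56.18, a change of -190.24.

-190.24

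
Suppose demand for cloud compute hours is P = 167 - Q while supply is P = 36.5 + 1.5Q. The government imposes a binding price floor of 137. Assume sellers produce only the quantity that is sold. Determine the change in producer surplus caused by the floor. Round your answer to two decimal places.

Without the control, 167 - Q = 36.5 + 1.5Q so Q* = 52.2 and P* = 114.8.
At the floor price 137, quantity demanded is (167 - 137)/1 = 30; demand is the short side, so Q = 30 trades at P = 137.
PS goes from (1/2)(52.2)(78.3) = 2043.63 to 2340 (computed as (137 - 36.5)(30) - (1/2)(1.5)(30)^2), a change of 296.37.

296.37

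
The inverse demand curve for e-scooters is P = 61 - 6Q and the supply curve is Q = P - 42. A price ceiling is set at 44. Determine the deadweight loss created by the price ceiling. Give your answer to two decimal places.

Rewriting supply in inverse form: P = 42 + Q.
Free-market equilibrium: 61 - 6Q = 42 + Q gives Q* = 2.7143, P* = 44.7143.
At P = 44, sellers supply (44 - 42)/1 = 2 while buyers want more, so the quantity traded is 2 at price 44.
The lost-trades triangle has base Q* - 2 = 0.7143 and height equal to the gap between the curves at Q = 2, which is 49 - 44 = 5. DWL = (1/2)(0.7143)(5) = 1.7857.

1.79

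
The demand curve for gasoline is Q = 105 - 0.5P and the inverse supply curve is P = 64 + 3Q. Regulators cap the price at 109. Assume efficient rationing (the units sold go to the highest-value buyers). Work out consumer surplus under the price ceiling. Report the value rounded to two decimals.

Rewriting demand in inverse form: P = 210 - 2Q.
Free-market equilibrium: 210 - 2Q = 64 + 3Q gives Q* = 29.2, P* = 151.6.
At the ceiling price 109, quantity supplied is (109 - 64)/3 = 15; supply is the short side, so Q = 15 trades at P = 109.
The demand price at Q = 15 is 180. CS is the trapezoid between demand and 109 over [0, 15]: (1/2)[(210 - 109) + (180 - 109)](15) = 1290.

1290.00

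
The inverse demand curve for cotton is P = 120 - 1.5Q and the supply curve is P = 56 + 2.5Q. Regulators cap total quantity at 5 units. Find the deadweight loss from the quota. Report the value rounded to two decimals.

Unrestricted equilibrium: Q* = (120 - 56)/(1.5 + 2.5) = 16.
At Q = 5 the demand price is 120 - 1.5(5) = 112.5 and the supply price is 56 + 2.5(5) = 68.5.
Deadweight loss is the triangle between the curves from 5 to 16: (1/2)(112.5 - 68.5)(16 - 5) = 242.

242.00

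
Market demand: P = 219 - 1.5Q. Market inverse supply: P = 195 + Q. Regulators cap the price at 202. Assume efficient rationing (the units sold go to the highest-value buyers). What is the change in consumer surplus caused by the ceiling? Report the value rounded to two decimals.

Free-market equilibrium: 219 - 1.5Q = 195 + Q gives Q* = 9.6, P* = 204.6.
At the ceiling price 202, quantity supplied is (202 - 195)/1 = 7; supply is the short side, so Q = 7 trades at P = 202.
CS goes from (1/2)(9.6)(14.4) = 69.12 to 82.25 (computed as (219 - 202)(7) - (1/2)(1.5)(7)^2), a change of 13.13.

13.13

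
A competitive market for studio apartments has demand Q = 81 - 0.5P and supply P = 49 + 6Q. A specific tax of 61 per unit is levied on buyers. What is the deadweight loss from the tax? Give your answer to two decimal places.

232.56

Rewriting demand in inverse form: P = 162 - 2Q.
Pre-tax equilibrium: 162 - 2Q = 49 + 6Q gives Q* = 14.125, P* = 133.75.
A tax on buyers shifts demand down by 61: (162 - 61) - 2Q = 49 + 6Q, so Q_t = 6.5. Buyers pay P_b = 149; sellers receive P_s = P_b - 61 = 88.
The welfare triangle lost has base Q* - Q_t = 7.625 and height t = 61, so DWL = (1/2)(7.625)(61) = 232.5625.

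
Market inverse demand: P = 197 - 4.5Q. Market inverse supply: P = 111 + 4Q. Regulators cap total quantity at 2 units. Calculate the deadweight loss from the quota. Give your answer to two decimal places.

280.06

Unrestricted equilibrium: Q* = (197 - 111)/(4.5 + 4) = 10.1176.
At Q = 2 the demand price is 197 - 4.5(2) = 188 and the supply price is 111 + 4(2) = 119.
DWL = (1/2)(gap between curves at 2) x (Q* - 2) = (1/2)(69)(8.1176) = 280.0588.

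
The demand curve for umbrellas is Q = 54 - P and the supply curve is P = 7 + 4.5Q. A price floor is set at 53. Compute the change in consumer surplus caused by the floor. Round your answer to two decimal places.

-36.01

Rewriting demand in inverse form: P = 54 - Q.
Without the control, 54 - Q = 7 + 4.5Q so Q* = 8.5455 and P* = 45.4545.
At P = 53, buyers demand (54 - 53)/1 = 1 while sellers would supply more, so the quantity traded is 1 at price 53.
CS goes from (1/2)(8.5455)(8.5455) = 36.5124 to 0.5 (computed as (54 - 53)(1) - (1/2)(1)(1)^2), a change of -36.0124.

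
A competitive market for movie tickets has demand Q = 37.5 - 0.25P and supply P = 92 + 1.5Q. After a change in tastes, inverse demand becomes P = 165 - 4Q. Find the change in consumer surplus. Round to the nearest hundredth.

129.92

Rewriting demand in inverse form: P = 150 - 4Q.
Initial equilibrium: Q_0 = 10.5455, P_0 = 107.8182; CS_0 = (1/2)(10.5455)(42.1818) = 222.4132, PS_0 = (1/2)(10.5455)(15.8182) = 83.405.
New equilibrium: 165 - 4Q = 92 + 1.5Q gives Q_1 = 13.2727, P_1 = 111.9091; CS_1 = 352.3306, PS_1 = 132.124.
Change in consumer surplus = 352.3306 - 222.4132 = 129.9174.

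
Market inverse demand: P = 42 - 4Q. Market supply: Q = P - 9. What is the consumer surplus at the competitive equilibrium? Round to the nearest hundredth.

Rewriting supply in inverse form: P = 9 + Q.
Set 42 - 4Q = 9 + Q, which gives 33 = 5Q, so Q* = 6.6 and P* = 42 - 4(6.6) = 15.6.
Consumer surplus is the triangle under demand above P*: (1/2)(6.6)(42 - 15.6) = (1/2)(6.6)(26.4) = 87.12.

87.12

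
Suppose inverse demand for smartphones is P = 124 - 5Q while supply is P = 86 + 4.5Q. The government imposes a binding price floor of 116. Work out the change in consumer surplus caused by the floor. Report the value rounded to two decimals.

-33.60

Free-market equilibrium: 124 - 5Q = 86 + 4.5Q gives Q* = 4, P* = 104.
At the floor price 116, quantity demanded is (124 - 116)/5 = 1.6; demand is the short side, so Q = 1.6 trades at P = 116.
CS goes from (1/2)(4)(20) = 40 to 6.4 (computed as (124 - 116)(1.6) - (1/2)(5)(1.6)^2), a change of -33.6.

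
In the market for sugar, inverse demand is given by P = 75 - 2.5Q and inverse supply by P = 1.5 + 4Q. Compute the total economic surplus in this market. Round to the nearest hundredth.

415.56

Setting demand equal to supply, 73.5 = 6.5Q, so Q* = 11.3077 and P* = 46.7308.
Total surplus is the full triangle between the curves from 0 to Q*: (1/2)(11.3077)(75 - 1.5) = 415.5577.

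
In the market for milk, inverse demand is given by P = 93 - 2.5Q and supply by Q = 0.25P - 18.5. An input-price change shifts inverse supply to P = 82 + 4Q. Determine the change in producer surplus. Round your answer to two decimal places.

Rewriting supply in inverse form: P = 74 + 4Q.
Initial equilibrium: Q_0 = 2.9231, P_0 = 85.6923; CS_0 = (1/2)(2.9231)(7.3077) = 10.6805, PS_0 = (1/2)(2.9231)(11.6923) = 17.0888.
New equilibrium: 93 - 2.5Q = 82 + 4Q gives Q_1 = 1.6923, P_1 = 88.7692; CS_1 = 3.5799, PS_1 = 5.7278.
Change in producer surplus = 5.7278 - 17.0888 = -11.3609.

-11.36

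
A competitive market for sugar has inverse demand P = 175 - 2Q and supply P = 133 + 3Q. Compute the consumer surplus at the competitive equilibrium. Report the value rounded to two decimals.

Setting demand equal to supply, 42 = 5Q, so Q* = 8.4 and P* = 158.2.
The demand choke price is 175, so CS = (1/2)(Q*)(175 - P*) = (1/2)(8.4)(16.8) = 70.56.

70.56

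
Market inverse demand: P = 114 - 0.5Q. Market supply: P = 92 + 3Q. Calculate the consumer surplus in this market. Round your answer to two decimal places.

Equilibrium: 114 - 0.5Q = 92 + 3Q, so Q* = 6.2857 and P* = 110.8571.
CS is the area between the demand curve and P* from 0 to Q*: (1/2)(6.2857)(3.1429) = 9.8776.

9.88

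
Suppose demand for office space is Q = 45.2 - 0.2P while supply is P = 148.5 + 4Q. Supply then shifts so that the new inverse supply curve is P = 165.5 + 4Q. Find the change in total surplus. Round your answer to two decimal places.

Rewriting demand in inverse form: P = 226 - 5Q.
Initial equilibrium: Q_0 = 8.6111, P_0 = 182.9444; CS_0 = (1/2)(8.6111)(43.0556) = 185.3781, PS_0 = (1/2)(8.6111)(34.4444) = 148.3025.
New equilibrium: 226 - 5Q = 165.5 + 4Q gives Q_1 = 6.7222, P_1 = 192.3889; CS_1 = 112.9707, PS_1 = 90.3765.
Change in total surplus = (112.9707 + 90.3765) - (185.3781 + 148.3025) = -130.3333.

-130.33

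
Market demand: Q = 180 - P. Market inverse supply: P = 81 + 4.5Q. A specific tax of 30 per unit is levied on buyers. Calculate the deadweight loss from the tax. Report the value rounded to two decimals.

Rewriting demand in inverse form: P = 180 - Q.
Pre-tax equilibrium: 180 - Q = 81 + 4.5Q gives Q* = 18, P* = 162.
A tax on buyers shifts demand down by 30: (180 - 30) - Q = 81 + 4.5Q, so Q_t = 12.5455. Buyers pay P_b = 167.4545; sellers receive P_s = P_b - 30 = 137.4545.
Deadweight loss is the triangle between the curves from Q_t to Q*: (1/2)(18 - 12.5455)(30) = 81.8182.

81.82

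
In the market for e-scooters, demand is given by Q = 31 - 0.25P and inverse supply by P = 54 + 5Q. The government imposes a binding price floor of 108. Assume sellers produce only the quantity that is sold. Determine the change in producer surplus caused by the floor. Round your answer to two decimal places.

24.77

Rewriting demand in inverse form: P = 124 - 4Q.
Free-market equilibrium: 124 - 4Q = 54 + 5Q gives Q* = 7.7778, P* = 92.8889.
At P = 108, buyers demand (124 - 108)/4 = 4 while sellers would supply more, so the quantity traded is 4 at price 108.
PS goes from (1/2)(7.7778)(38.8889) = 151.2346 to 176 (computed as (108 - 54)(4) - (1/2)(5)(4)^2), a change of 24.7654.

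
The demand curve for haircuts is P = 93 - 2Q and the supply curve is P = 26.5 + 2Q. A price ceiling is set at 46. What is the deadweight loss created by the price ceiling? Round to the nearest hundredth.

94.53

Without the control, 93 - 2Q = 26.5 + 2Q so Q* = 16.625 and P* = 59.75.
At P = 46, sellers supply (46 - 26.5)/2 = 9.75 while buyers want more, so the quantity traded is 9.75 at price 46.
At Q = 9.75 the demand price is 73.5 and the supply price is 46. Deadweight loss is the triangle between the curves from 9.75 to 16.625: (1/2)(73.5 - 46)(16.625 - 9.75) = 94.5312.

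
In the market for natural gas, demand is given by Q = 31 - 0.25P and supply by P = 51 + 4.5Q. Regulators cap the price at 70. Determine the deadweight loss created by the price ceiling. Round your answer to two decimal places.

81.01

Rewriting demand in inverse form: P = 124 - 4Q.
Free-market equilibrium: 124 - 4Q = 51 + 4.5Q gives Q* = 8.5882, P* = 89.6471.
At the ceiling price 70, quantity supplied is (70 - 51)/4.5 = 4.2222; supply is the short side, so Q = 4.2222 trades at P = 70.
The lost-trades triangle has base Q* - 4.2222 = 4.366 and height equal to the gap between the curves at Q = 4.2222, which is 107.1111 - 70 = 37.1111. DWL = (1/2)(4.366)(37.1111) = 81.0138.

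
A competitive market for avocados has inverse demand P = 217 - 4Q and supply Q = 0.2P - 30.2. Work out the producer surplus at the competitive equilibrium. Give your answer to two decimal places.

Rewriting supply in inverse form: P = 151 + 5Q.
Equilibrium: 217 - 4Q = 151 + 5Q, so Q* = 7.3333 and P* = 187.6667.
Producer surplus is the triangle above supply below P*: (1/2)(7.3333)(187.6667 - 151) = (1/2)(7.3333)(36.6667) = 134.4444.

134.44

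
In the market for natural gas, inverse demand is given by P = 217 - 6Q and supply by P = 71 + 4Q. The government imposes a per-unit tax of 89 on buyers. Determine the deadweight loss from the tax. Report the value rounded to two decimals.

Without the tax, 217 - 6Q = 71 + 4Q so Q* = 14.6 and P* = 129.4.
With the tax, buyers' net willingness to pay falls by 89: (217 - 89) - 6Q = 71 + 4Q, so Q_t = 5.7. Buyers pay P_b = 182.8; sellers receive P_s = P_b - 89 = 93.8.
Deadweight loss is the triangle between the curves from Q_t to Q*: (1/2)(14.6 - 5.7)(89) = 396.05.

396.05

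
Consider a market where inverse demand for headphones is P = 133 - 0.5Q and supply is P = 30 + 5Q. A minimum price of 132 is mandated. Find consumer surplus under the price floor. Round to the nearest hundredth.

Without the control, 133 - 0.5Q = 30 + 5Q so Q* = 18.7273 and P* = 123.6364.
At P = 132, buyers demand (133 - 132)/0.5 = 2 while sellers would supply more, so the quantity traded is 2 at price 132.
CS is the triangle under demand above 132: (1/2)(2)(133 - 132) = 1.

1.00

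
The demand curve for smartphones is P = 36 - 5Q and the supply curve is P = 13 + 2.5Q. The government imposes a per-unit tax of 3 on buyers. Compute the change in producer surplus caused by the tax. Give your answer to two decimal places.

-2.87

Pre-tax equilibrium: 36 - 5Q = 13 + 2.5Q gives Q* = 3.0667, P* = 20.6667.
With the tax, buyers' net willingness to pay falls by 3: (36 - 3) - 5Q = 13 + 2.5Q, so Q_t = 2.6667. Buyers pay P_b = 22.6667; sellers receive P_s = P_b - 3 = 19.6667.
PS falls from (1/2)(3.0667)(7.6667) = 11.7556 to (1/2)(2.6667)(6.6667) = 8.8889, a change of -2.8667.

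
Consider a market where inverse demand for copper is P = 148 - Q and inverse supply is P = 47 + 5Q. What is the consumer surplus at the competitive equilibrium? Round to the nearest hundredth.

Set 148 - Q = 47 + 5Q, which gives 101 = 6Q, so Q* = 16.8333 and P* = 148 - (16.8333) = 131.1667.
The demand choke price is 148, so CS = (1/2)(Q*)(148 - P*) = (1/2)(16.8333)(16.8333) = 141.6806.

141.68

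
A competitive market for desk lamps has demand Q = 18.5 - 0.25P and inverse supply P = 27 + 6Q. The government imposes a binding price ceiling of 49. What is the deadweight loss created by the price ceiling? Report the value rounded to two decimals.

5.34

Rewriting demand in inverse form: P = 74 - 4Q.
Free-market equilibrium: 74 - 4Q = 27 + 6Q gives Q* = 4.7, P* = 55.2.
At the ceiling price 49, quantity supplied is (49 - 27)/6 = 3.6667; supply is the short side, so Q = 3.6667 trades at P = 49.
The lost-trades triangle has base Q* - 3.6667 = 1.0333 and height equal to the gap between the curves at Q = 3.6667, which is 59.3333 - 49 = 10.3333. DWL = (1/2)(1.0333)(10.3333) = 5.3389.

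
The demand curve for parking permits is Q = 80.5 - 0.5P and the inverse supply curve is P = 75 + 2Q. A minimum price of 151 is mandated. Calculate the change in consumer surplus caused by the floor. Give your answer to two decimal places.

-437.25

Rewriting demand in inverse form: P = 161 - 2Q.
Free-market equilibrium: 161 - 2Q = 75 + 2Q gives Q* = 21.5, P* = 118.
At P = 151, buyers demand (161 - 151)/2 = 5 while sellers would supply more, so the quantity traded is 5 at price 151.
CS goes from (1/2)(21.5)(43) = 462.25 to 25 (computed as (161 - 151)(5) - (1/2)(2)(5)^2), a change of -437.25.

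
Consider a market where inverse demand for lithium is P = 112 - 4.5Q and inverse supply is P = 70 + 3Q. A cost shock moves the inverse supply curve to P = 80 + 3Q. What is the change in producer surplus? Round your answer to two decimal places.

-19.73

Initial equilibrium: Q_0 = 5.6, P_0 = 86.8; CS_0 = (1/2)(5.6)(25.2) = 70.56, PS_0 = (1/2)(5.6)(16.8) = 47.04.
New equilibrium: 112 - 4.5Q = 80 + 3Q gives Q_1 = 4.2667, P_1 = 92.8; CS_1 = 40.96, PS_1 = 27.3067.
Change in producer surplus = 27.3067 - 47.04 = -19.7333.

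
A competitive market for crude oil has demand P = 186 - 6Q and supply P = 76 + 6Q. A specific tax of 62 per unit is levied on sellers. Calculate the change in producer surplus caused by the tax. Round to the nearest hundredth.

-204.08

Without the tax, 186 - 6Q = 76 + 6Q so Q* = 9.1667 and P* = 131.
With the tax, sellers need 62 more per unit: 186 - 6Q = 76 + 6Q + 62, so Q_t = 4. Buyers pay P_b = 162; sellers receive P_s = P_b - 62 = 100.
PS falls from (1/2)(9.1667)(55) = 252.0833 to (1/2)(4)(24) = 48, a change of -204.0833.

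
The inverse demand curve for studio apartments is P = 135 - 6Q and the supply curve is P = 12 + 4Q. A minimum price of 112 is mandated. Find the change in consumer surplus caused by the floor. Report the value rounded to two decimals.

-409.79

Free-market equilibrium: 135 - 6Q = 12 + 4Q gives Q* = 12.3, P* = 61.2.
At P = 112, buyers demand (135 - 112)/6 = 3.8333 while sellers would supply more, so the quantity traded is 3.8333 at price 112.
CS goes from (1/2)(12.3)(73.8) = 453.87 to 44.0833 (computed as (135 - 112)(3.8333) - (1/2)(6)(3.8333)^2), a change of -409.7867.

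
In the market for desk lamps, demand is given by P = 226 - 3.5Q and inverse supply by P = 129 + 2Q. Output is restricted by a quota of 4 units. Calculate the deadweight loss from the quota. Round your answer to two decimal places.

Unrestricted equilibrium: Q* = (226 - 129)/(3.5 + 2) = 17.6364.
At Q = 4 the demand price is 226 - 3.5(4) = 212 and the supply price is 129 + 2(4) = 137.
Deadweight loss is the triangle between the curves from 4 to 17.6364: (1/2)(212 - 137)(17.6364 - 4) = 511.3636.

511.36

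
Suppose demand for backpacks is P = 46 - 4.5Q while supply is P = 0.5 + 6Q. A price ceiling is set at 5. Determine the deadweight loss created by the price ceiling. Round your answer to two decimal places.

Without the control, 46 - 4.5Q = 0.5 + 6Q so Q* = 4.3333 and P* = 26.5.
At the ceiling price 5, quantity supplied is (5 - 0.5)/6 = 0.75; supply is the short side, so Q = 0.75 trades at P = 5.
The lost-trades triangle has base Q* - 0.75 = 3.5833 and height equal to the gap between the curves at Q = 0.75, which is 42.625 - 5 = 37.625. DWL = (1/2)(3.5833)(37.625) = 67.4115.

67.41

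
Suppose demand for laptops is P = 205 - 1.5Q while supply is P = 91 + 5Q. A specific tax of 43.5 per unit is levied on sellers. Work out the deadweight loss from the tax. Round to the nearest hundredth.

Pre-tax equilibrium: 205 - 1.5Q = 91 + 5Q gives Q* = 17.5385, P* = 178.6923.
With the tax, sellers need 43.5 more per unit: 205 - 1.5Q = 91 + 5Q + 43.5, so Q_t = 10.8462. Buyers pay P_b = 188.7308; sellers receive P_s = P_b - 43.5 = 145.2308.
The welfare triangle lost has base Q* - Q_t = 6.6923 and height t = 43.5, so DWL = (1/2)(6.6923)(43.5) = 145.5577.

145.56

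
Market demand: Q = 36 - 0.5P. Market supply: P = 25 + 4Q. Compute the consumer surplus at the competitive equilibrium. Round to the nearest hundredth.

Rewriting demand in inverse form: P = 72 - 2Q.
Setting demand equal to supply, 47 = 6Q, so Q* = 7.8333 and P* = 56.3333.
CS is the area between the demand curve and P* from 0 to Q*: (1/2)(7.8333)(15.6667) = 61.3611.

61.36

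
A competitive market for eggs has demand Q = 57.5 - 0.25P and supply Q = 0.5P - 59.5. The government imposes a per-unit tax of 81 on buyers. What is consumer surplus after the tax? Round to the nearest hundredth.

Rewriting demand in inverse form: P = 230 - 4Q.
Rewriting supply in inverse form: P = 119 + 2Q.
Without the tax, 230 - 4Q = 119 + 2Q so Q* = 18.5 and P* = 156.
With the tax, buyers' net willingness to pay falls by 81: (230 - 81) - 4Q = 119 + 2Q, so Q_t = 5. Buyers pay P_b = 210; sellers receive P_s = P_b - 81 = 129.
CS = (1/2)(Q_t)(230 - P_b) = (1/2)(5)(20) = 50.

50.00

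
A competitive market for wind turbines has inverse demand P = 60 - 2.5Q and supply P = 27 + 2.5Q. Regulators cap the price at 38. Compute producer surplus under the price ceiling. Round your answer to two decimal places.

Free-market equilibrium: 60 - 2.5Q = 27 + 2.5Q gives Q* = 6.6, P* = 43.5.
At P = 38, sellers supply (38 - 27)/2.5 = 4.4 while buyers want more, so the quantity traded is 4.4 at price 38.
PS is the triangle above supply below 38: (1/2)(4.4)(38 - 27) = 24.2.

24.20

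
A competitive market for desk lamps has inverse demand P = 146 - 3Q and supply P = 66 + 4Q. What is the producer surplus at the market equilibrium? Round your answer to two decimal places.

Equilibrium: 146 - 3Q = 66 + 4Q, so Q* = 11.4286 and P* = 111.7143.
Producer surplus is the triangle above supply below P*: (1/2)(11.4286)(111.7143 - 66) = (1/2)(11.4286)(45.7143) = 261.2245.

261.22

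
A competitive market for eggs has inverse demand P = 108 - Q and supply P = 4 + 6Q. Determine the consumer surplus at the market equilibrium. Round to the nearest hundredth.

110.37

Equilibrium: 108 - Q = 4 + 6Q, so Q* = 14.8571 and P* = 93.1429.
CS is the area between the demand curve and P* from 0 to Q*: (1/2)(14.8571)(14.8571) = 110.3673.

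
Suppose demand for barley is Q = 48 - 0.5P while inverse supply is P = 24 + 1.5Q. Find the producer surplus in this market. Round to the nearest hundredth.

317.39

Rewriting demand in inverse form: P = 96 - 2Q.
Set 96 - 2Q = 24 + 1.5Q, which gives 72 = 3.5Q, so Q* = 20.5714 and P* = 96 - 2(20.5714) = 54.8571.
The supply curve's price intercept is 24, so PS = (1/2)(Q*)(P* - 24) = (1/2)(20.5714)(30.8571) = 317.3878.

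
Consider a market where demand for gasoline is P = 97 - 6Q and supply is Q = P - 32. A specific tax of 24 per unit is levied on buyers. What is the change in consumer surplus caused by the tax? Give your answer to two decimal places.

-155.76

Rewriting supply in inverse form: P = 32 + Q.
Pre-tax equilibrium: 97 - 6Q = 32 + Q gives Q* = 9.2857, P* = 41.2857.
With the tax, buyers' net willingness to pay falls by 24: (97 - 24) - 6Q = 32 + Q, so Q_t = 5.8571. Buyers pay P_b = 61.8571; sellers receive P_s = P_b - 24 = 37.8571.
Consumers lose the trapezoid between P* and P_b out to Q_t plus the triangle from Q_t to Q*: change in CS = 102.9184 - 258.6735 = -155.7551.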